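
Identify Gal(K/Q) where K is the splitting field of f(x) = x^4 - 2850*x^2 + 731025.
Gal(K/Q) = Z/2Z (cyclic of order 2)

f factors as (x^2 - 2565)(x^2 - 285), so the splitting field is K = Q(sqrt(2565), sqrt(285)). The squarefree part of 2565 is 285 and the squarefree part of 285 is also 285, so sqrt(2565) and sqrt(285) are both rational multiples of sqrt(285). Hence Q(sqrt(2565)) = Q(sqrt(285)) = Q(sqrt(285)), and the splitting field collapses to a single degree-2 extension with Galois group Z/2Z.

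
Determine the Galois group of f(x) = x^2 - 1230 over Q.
Gal(K/Q) = Z/2Z (cyclic of order 2)

x^2 - 1230 is irreducible over Q since 1230 is not a rational square. The splitting field Q(sqrt(1230)) has degree 2 over Q, and its unique nontrivial automorphism is sqrt(1230) ↦ -sqrt(1230). Hence Gal(Q(sqrt(1230))/Q) = Z/2Z.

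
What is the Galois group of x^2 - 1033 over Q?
Gal(K/Q) = Z/2Z (cyclic of order 2)

x^2 - 1033 is irreducible over Q since 1033 is not a rational square. The splitting field Q(sqrt(1033)) has degree 2 over Q, and its unique nontrivial automorphism is sqrt(1033) ↦ -sqrt(1033). Hence Gal(Q(sqrt(1033))/Q) = Z/2Z.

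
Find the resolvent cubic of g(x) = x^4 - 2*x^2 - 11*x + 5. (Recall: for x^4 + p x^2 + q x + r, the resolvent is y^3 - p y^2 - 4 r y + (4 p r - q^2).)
h(y) = y^3 + 2*y^2 - 20*y - 161

Identify coefficients: p = -2, q = -11, r = 5.
Plug into h(y) = y^3 - p y^2 - 4 r y + (4 p r - q^2):
  h(y) = y^3 - (-2) y^2 - 4*(5) y + (4*(-2)*(5) - (-11)^2)
       = y^3 + (2) y^2 + (-20) y + (-161).
Simplifying: h(y) = y^3 + 2*y^2 - 20*y - 161.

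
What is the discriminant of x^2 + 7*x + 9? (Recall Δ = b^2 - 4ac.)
Δ = 13

For a quadratic a x^2 + b x + c the discriminant is Δ = b^2 - 4ac = (7)^2 - 4*(1)*(9) = 49 - (36) = 13.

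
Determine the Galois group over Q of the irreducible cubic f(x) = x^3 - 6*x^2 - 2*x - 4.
Gal(K/Q) = S_3 (symmetric group of order 6)

Compute the discriminant of x^3 + (-6)*x^2 + (-2)*x + (-4): Δ = -4576. Since Δ is not a rational square, the Galois group is not contained in A_3; it must be the full S_3 (irreducibility of the cubic rules out anything smaller).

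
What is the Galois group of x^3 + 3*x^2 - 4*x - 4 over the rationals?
Gal(K/Q) = S_3 (symmetric group of order 6)

Compute the discriminant of x^3 + (3)*x^2 + (-4)*x + (-4): Δ = 1264. Since Δ is not a rational square, the Galois group is not contained in A_3; it must be the full S_3 (irreducibility of the cubic rules out anything smaller).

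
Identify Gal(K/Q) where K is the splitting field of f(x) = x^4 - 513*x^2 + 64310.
Gal(K/Q) = V_4 (Klein four-group, Z/2Z × Z/2Z)

f factors as (x^2 - 218)(x^2 - 295), so the splitting field is K = Q(sqrt(218), sqrt(295)). The elements 218, 295, 64310 are all non-squares in Q, so sqrt(218) and sqrt(295) generate independent quadratic extensions. Thus [K:Q] = 4 and Gal(K/Q) is generated by the two order-2 automorphisms sqrt(218) ↦ -sqrt(218) and sqrt(295) ↦ -sqrt(295), giving V_4.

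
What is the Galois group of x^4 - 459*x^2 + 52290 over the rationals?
Gal(K/Q) = V_4 (Klein four-group, Z/2Z × Z/2Z)

f factors as (x^2 - 210)(x^2 - 249), so the splitting field is K = Q(sqrt(210), sqrt(249)). The elements 210, 249, 52290 are all non-squares in Q, so sqrt(210) and sqrt(249) generate independent quadratic extensions. Thus [K:Q] = 4 and Gal(K/Q) is generated by the two order-2 automorphisms sqrt(210) ↦ -sqrt(210) and sqrt(249) ↦ -sqrt(249), giving V_4.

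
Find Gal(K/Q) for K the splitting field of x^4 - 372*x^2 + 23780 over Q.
Gal(K/Q) = V_4 (Klein four-group, Z/2Z × Z/2Z)

f factors as (x^2 - 82)(x^2 - 290), so the splitting field is K = Q(sqrt(82), sqrt(290)). The elements 82, 290, 23780 are all non-squares in Q, so sqrt(82) and sqrt(290) generate independent quadratic extensions. Thus [K:Q] = 4 and Gal(K/Q) is generated by the two order-2 automorphisms sqrt(82) ↦ -sqrt(82) and sqrt(290) ↦ -sqrt(290), giving V_4.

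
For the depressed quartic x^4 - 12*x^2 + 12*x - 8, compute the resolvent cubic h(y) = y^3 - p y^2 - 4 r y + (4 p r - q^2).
h(y) = y^3 + 12*y^2 + 32*y + 240

Identify coefficients: p = -12, q = 12, r = -8.
Plug into h(y) = y^3 - p y^2 - 4 r y + (4 p r - q^2):
  h(y) = y^3 - (-12) y^2 - 4*(-8) y + (4*(-12)*(-8) - (12)^2)
       = y^3 + (12) y^2 + (32) y + (240).
Simplifying: h(y) = y^3 + 12*y^2 + 32*y + 240.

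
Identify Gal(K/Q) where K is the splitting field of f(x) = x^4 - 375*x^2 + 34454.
Gal(K/Q) = V_4 (Klein four-group, Z/2Z × Z/2Z)

f factors as (x^2 - 214)(x^2 - 161), so the splitting field is K = Q(sqrt(214), sqrt(161)). The elements 214, 161, 34454 are all non-squares in Q, so sqrt(214) and sqrt(161) generate independent quadratic extensions. Thus [K:Q] = 4 and Gal(K/Q) is generated by the two order-2 automorphisms sqrt(214) ↦ -sqrt(214) and sqrt(161) ↦ -sqrt(161), giving V_4.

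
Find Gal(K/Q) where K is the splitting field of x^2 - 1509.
Gal(K/Q) = Z/2Z (cyclic of order 2)

x^2 - 1509 is irreducible over Q since 1509 is not a rational square. The splitting field Q(sqrt(1509)) has degree 2 over Q, and its unique nontrivial automorphism is sqrt(1509) ↦ -sqrt(1509). Hence Gal(Q(sqrt(1509))/Q) = Z/2Z.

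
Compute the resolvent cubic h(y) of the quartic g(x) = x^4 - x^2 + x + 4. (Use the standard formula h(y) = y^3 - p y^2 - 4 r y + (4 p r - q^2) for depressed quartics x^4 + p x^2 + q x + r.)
h(y) = y^3 + y^2 - 16*y - 17

Identify coefficients: p = -1, q = 1, r = 4.
Plug into h(y) = y^3 - p y^2 - 4 r y + (4 p r - q^2):
  h(y) = y^3 - (-1) y^2 - 4*(4) y + (4*(-1)*(4) - (1)^2)
       = y^3 + (1) y^2 + (-16) y + (-17).
Simplifying: h(y) = y^3 + y^2 - 16*y - 17.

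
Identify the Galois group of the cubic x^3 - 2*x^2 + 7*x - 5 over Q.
Gal(K/Q) = S_3 (symmetric group of order 6)

Compute the discriminant of x^3 + (-2)*x^2 + (7)*x + (-5): Δ = -751. Since Δ is not a rational square, the Galois group is not contained in A_3; it must be the full S_3 (irreducibility of the cubic rules out anything smaller).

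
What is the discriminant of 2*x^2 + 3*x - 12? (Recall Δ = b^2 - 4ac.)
Δ = 105

For a quadratic a x^2 + b x + c the discriminant is Δ = b^2 - 4ac = (3)^2 - 4*(2)*(-12) = 9 - (-96) = 105.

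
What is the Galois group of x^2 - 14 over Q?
Gal(K/Q) = Z/2Z (cyclic of order 2)

x^2 - 14 is irreducible over Q since 14 is not a rational square. The splitting field Q(sqrt(14)) has degree 2 over Q, and its unique nontrivial automorphism is sqrt(14) ↦ -sqrt(14). Hence Gal(Q(sqrt(14))/Q) = Z/2Z.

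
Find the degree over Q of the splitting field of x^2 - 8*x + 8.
[K:Q] = 2

The discriminant of x^2 + (-8)*x + (8) is b^2 - 4c = 64 - (32) = 32. Since 32 is not a perfect square in Q, the polynomial is irreducible over Q. Its two roots generate a degree-2 extension, so [K:Q] = 2.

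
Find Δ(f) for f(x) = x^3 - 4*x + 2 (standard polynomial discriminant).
Δ = 148

For a depressed cubic x^3 + p x + q the discriminant is Δ = -4 p^3 - 27 q^2 = -4*(-4)^3 - 27*(2)^2 = 256 - 108 = 148.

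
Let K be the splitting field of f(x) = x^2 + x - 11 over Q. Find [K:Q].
[K:Q] = 2

The discriminant of x^2 + (1)*x + (-11) is b^2 - 4c = 1 - (-44) = 45. Since 45 is not a perfect square in Q, the polynomial is irreducible over Q. Its two roots generate a degree-2 extension, so [K:Q] = 2.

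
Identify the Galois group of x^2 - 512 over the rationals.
Gal(K/Q) = Z/2Z (cyclic of order 2)

x^2 - 512 is irreducible over Q since 512 is not a rational square. The splitting field Q(sqrt(512)) has degree 2 over Q, and its unique nontrivial automorphism is sqrt(512) ↦ -sqrt(512). Hence Gal(Q(sqrt(512))/Q) = Z/2Z.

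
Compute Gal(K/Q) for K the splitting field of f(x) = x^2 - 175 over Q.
Gal(K/Q) = Z/2Z (cyclic of order 2)

x^2 - 175 is irreducible over Q since 175 is not a rational square. The splitting field Q(sqrt(175)) has degree 2 over Q, and its unique nontrivial automorphism is sqrt(175) ↦ -sqrt(175). Hence Gal(Q(sqrt(175))/Q) = Z/2Z.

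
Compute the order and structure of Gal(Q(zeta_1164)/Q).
|Gal(Q(zeta_1164)/Q)| = phi(1164) = 384; group ≅ (Z/1164Z)^* ≅ Z/2Z × Z/2Z × Z/96Z

The n-th cyclotomic polynomial Φ_1164(x) is the minimal polynomial of zeta_1164 over Q and has degree phi(1164) = 384. So Q(zeta_1164) is a degree-384 Galois extension with Galois group (Z/1164Z)^*. By CRT, (Z/1164Z)^* ≅ (Z/4Z)^* × (Z/3Z)^* × (Z/97Z)^*. Each prime-power unit group is (Z/4Z)^* ≅ Z/2Z; (Z/3Z)^* ≅ Z/2Z; (Z/97Z)^* ≅ Z/96Z. Hence Gal(Q(zeta_1164)/Q) ≅ Z/2Z × Z/2Z × Z/96Z.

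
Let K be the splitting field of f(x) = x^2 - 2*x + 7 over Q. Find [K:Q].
[K:Q] = 2

The discriminant of x^2 + (-2)*x + (7) is b^2 - 4c = 4 - (28) = -24. Since -24 is not a perfect square in Q, the polynomial is irreducible over Q. Its two roots generate a degree-2 extension, so [K:Q] = 2.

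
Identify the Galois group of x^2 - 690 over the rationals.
Gal(K/Q) = Z/2Z (cyclic of order 2)

x^2 - 690 is irreducible over Q since 690 is not a rational square. The splitting field Q(sqrt(690)) has degree 2 over Q, and its unique nontrivial automorphism is sqrt(690) ↦ -sqrt(690). Hence Gal(Q(sqrt(690))/Q) = Z/2Z.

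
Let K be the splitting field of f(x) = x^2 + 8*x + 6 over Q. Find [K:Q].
[K:Q] = 2

The discriminant of x^2 + (8)*x + (6) is b^2 - 4c = 64 - (24) = 40. Since 40 is not a perfect square in Q, the polynomial is irreducible over Q. Its two roots generate a degree-2 extension, so [K:Q] = 2.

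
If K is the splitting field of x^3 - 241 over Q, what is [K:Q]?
[K:Q] = 6

x^3 - 241 has one real root r = 241^(1/3) and two complex roots r*zeta_3, r*zeta_3^2 where zeta_3 = e^(2*pi*i/3). The splitting field is Q(r, zeta_3). [Q(r):Q] = 3 and [Q(zeta_3):Q] = 2 with gcd = 1, so [Q(r, zeta_3):Q] = 3 * 2 = 6.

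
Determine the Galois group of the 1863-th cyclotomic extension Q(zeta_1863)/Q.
|Gal(Q(zeta_1863)/Q)| = phi(1863) = 1188; group ≅ (Z/1863Z)^* ≅ Z/22Z × Z/54Z

The n-th cyclotomic polynomial Φ_1863(x) is the minimal polynomial of zeta_1863 over Q and has degree phi(1863) = 1188. So Q(zeta_1863) is a degree-1188 Galois extension with Galois group (Z/1863Z)^*. By CRT, (Z/1863Z)^* ≅ (Z/81Z)^* × (Z/23Z)^*. Each prime-power unit group is (Z/81Z)^* ≅ Z/54Z; (Z/23Z)^* ≅ Z/22Z. Hence Gal(Q(zeta_1863)/Q) ≅ Z/22Z × Z/54Z.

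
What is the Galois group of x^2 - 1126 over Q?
Gal(K/Q) = Z/2Z (cyclic of order 2)

x^2 - 1126 is irreducible over Q since 1126 is not a rational square. The splitting field Q(sqrt(1126)) has degree 2 over Q, and its unique nontrivial automorphism is sqrt(1126) ↦ -sqrt(1126). Hence Gal(Q(sqrt(1126))/Q) = Z/2Z.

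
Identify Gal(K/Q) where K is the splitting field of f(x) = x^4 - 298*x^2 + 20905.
Gal(K/Q) = V_4 (Klein four-group, Z/2Z × Z/2Z)

f factors as (x^2 - 185)(x^2 - 113), so the splitting field is K = Q(sqrt(185), sqrt(113)). The elements 185, 113, 20905 are all non-squares in Q, so sqrt(185) and sqrt(113) generate independent quadratic extensions. Thus [K:Q] = 4 and Gal(K/Q) is generated by the two order-2 automorphisms sqrt(185) ↦ -sqrt(185) and sqrt(113) ↦ -sqrt(113), giving V_4.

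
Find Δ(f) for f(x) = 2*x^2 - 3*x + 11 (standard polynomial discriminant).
Δ = -79

For a quadratic a x^2 + b x + c the discriminant is Δ = b^2 - 4ac = (-3)^2 - 4*(2)*(11) = 9 - (88) = -79.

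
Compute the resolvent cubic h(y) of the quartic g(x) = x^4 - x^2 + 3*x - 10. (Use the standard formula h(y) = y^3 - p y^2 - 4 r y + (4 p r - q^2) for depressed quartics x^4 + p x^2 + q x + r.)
h(y) = y^3 + y^2 + 40*y + 31

Identify coefficients: p = -1, q = 3, r = -10.
Plug into h(y) = y^3 - p y^2 - 4 r y + (4 p r - q^2):
  h(y) = y^3 - (-1) y^2 - 4*(-10) y + (4*(-1)*(-10) - (3)^2)
       = y^3 + (1) y^2 + (40) y + (31).
Simplifying: h(y) = y^3 + y^2 + 40*y + 31.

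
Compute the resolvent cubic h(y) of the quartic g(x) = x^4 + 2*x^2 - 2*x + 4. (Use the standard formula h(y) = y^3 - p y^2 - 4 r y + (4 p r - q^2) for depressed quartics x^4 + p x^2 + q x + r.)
h(y) = y^3 - 2*y^2 - 16*y + 28

Identify coefficients: p = 2, q = -2, r = 4.
Plug into h(y) = y^3 - p y^2 - 4 r y + (4 p r - q^2):
  h(y) = y^3 - (2) y^2 - 4*(4) y + (4*(2)*(4) - (-2)^2)
       = y^3 + (-2) y^2 + (-16) y + (28).
Simplifying: h(y) = y^3 - 2*y^2 - 16*y + 28.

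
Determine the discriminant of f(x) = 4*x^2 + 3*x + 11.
Δ = -167

For a quadratic a x^2 + b x + c the discriminant is Δ = b^2 - 4ac = (3)^2 - 4*(4)*(11) = 9 - (176) = -167.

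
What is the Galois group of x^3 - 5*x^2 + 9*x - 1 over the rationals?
Gal(K/Q) = S_3 (symmetric group of order 6)

Compute the discriminant of x^3 + (-5)*x^2 + (9)*x + (-1): Δ = -608. Since Δ is not a rational square, the Galois group is not contained in A_3; it must be the full S_3 (irreducibility of the cubic rules out anything smaller).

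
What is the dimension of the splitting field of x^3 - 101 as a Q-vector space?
[K:Q] = 6

x^3 - 101 has one real root r = 101^(1/3) and two complex roots r*zeta_3, r*zeta_3^2 where zeta_3 = e^(2*pi*i/3). The splitting field is Q(r, zeta_3). [Q(r):Q] = 3 and [Q(zeta_3):Q] = 2 with gcd = 1, so [Q(r, zeta_3):Q] = 3 * 2 = 6.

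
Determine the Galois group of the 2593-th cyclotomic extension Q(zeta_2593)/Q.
|Gal(Q(zeta_2593)/Q)| = phi(2593) = 2592; group ≅ (Z/2593Z)^* ≅ Z/2592Z

The n-th cyclotomic polynomial Φ_2593(x) is the minimal polynomial of zeta_2593 over Q and has degree phi(2593) = 2592. So Q(zeta_2593) is a degree-2592 Galois extension with Galois group (Z/2593Z)^*. (Z/2593Z)^* is cyclic since 2593 is an odd prime power (or 4). Hence Gal(Q(zeta_2593)/Q) ≅ Z/2592Z.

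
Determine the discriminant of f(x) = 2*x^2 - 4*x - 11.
Δ = 104

For a quadratic a x^2 + b x + c the discriminant is Δ = b^2 - 4ac = (-4)^2 - 4*(2)*(-11) = 16 - (-88) = 104.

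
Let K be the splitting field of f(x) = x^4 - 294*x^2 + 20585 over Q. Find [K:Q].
[K:Q] = 4

f factors as (x^2 - 115)(x^2 - 179); the splitting field is K = Q(sqrt(115), sqrt(179)). Since 115, 179, and 20585 are all non-squares in Q, the three subfields Q(sqrt(115)), Q(sqrt(179)), Q(sqrt(20585)) are distinct degree-2 extensions, so [K:Q] = 4 (Klein four Galois group).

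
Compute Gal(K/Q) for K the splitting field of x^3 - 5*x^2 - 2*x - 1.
Gal(K/Q) = S_3 (symmetric group of order 6)

Compute the discriminant of x^3 + (-5)*x^2 + (-2)*x + (-1): Δ = -575. Since Δ is not a rational square, the Galois group is not contained in A_3; it must be the full S_3 (irreducibility of the cubic rules out anything smaller).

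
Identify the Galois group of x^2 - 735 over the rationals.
Gal(K/Q) = Z/2Z (cyclic of order 2)

x^2 - 735 is irreducible over Q since 735 is not a rational square. The splitting field Q(sqrt(735)) has degree 2 over Q, and its unique nontrivial automorphism is sqrt(735) ↦ -sqrt(735). Hence Gal(Q(sqrt(735))/Q) = Z/2Z.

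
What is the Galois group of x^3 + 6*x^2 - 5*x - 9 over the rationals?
Gal(K/Q) = S_3 (symmetric group of order 6)

Compute the discriminant of x^3 + (6)*x^2 + (-5)*x + (-9): Δ = 11849. Since Δ is not a rational square, the Galois group is not contained in A_3; it must be the full S_3 (irreducibility of the cubic rules out anything smaller).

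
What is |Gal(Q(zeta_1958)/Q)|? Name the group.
|Gal(Q(zeta_1958)/Q)| = phi(1958) = 880; group ≅ (Z/1958Z)^* ≅ Z/10Z × Z/88Z

The n-th cyclotomic polynomial Φ_1958(x) is the minimal polynomial of zeta_1958 over Q and has degree phi(1958) = 880. So Q(zeta_1958) is a degree-880 Galois extension with Galois group (Z/1958Z)^*. By CRT, (Z/1958Z)^* ≅ (Z/2Z)^* × (Z/11Z)^* × (Z/89Z)^*. Each prime-power unit group is (Z/2Z)^* ≅ trivial group (order 1); (Z/11Z)^* ≅ Z/10Z; (Z/89Z)^* ≅ Z/88Z. Hence Gal(Q(zeta_1958)/Q) ≅ Z/10Z × Z/88Z.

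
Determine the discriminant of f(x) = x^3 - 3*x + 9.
Δ = -2079

For a depressed cubic x^3 + p x + q the discriminant is Δ = -4 p^3 - 27 q^2 = -4*(-3)^3 - 27*(9)^2 = 108 - 2187 = -2079.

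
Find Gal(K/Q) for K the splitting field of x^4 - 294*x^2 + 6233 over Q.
Gal(K/Q) = V_4 (Klein four-group, Z/2Z × Z/2Z)

f factors as (x^2 - 271)(x^2 - 23), so the splitting field is K = Q(sqrt(271), sqrt(23)). The elements 271, 23, 6233 are all non-squares in Q, so sqrt(271) and sqrt(23) generate independent quadratic extensions. Thus [K:Q] = 4 and Gal(K/Q) is generated by the two order-2 automorphisms sqrt(271) ↦ -sqrt(271) and sqrt(23) ↦ -sqrt(23), giving V_4.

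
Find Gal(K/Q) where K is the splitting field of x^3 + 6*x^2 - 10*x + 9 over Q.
Gal(K/Q) = S_3 (symmetric group of order 6)

Compute the discriminant of x^3 + (6)*x^2 + (-10)*x + (9): Δ = -12083. Since Δ is not a rational square, the Galois group is not contained in A_3; it must be the full S_3 (irreducibility of the cubic rules out anything smaller).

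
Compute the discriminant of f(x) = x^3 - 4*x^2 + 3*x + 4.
Δ = -236

For x^3 + a x^2 + b x + c the discriminant is Δ = 18 a b c - 4 a^3 c + a^2 b^2 - 4 b^3 - 27 c^2.
Plug a = -4, b = 3, c = 4:
  18*(-4)*(3)*(4) - 4*(-4)^3*(4) + (-4)^2*(3)^2 - 4*(3)^3 - 27*(4)^2
  = -864 + (1024) + 144 + (-108) + (-432)
  = -236.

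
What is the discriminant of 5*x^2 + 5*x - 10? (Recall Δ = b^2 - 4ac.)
Δ = 225

For a quadratic a x^2 + b x + c the discriminant is Δ = b^2 - 4ac = (5)^2 - 4*(5)*(-10) = 25 - (-200) = 225.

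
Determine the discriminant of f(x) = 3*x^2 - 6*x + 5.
Δ = -24

For a quadratic a x^2 + b x + c the discriminant is Δ = b^2 - 4ac = (-6)^2 - 4*(3)*(5) = 36 - (60) = -24.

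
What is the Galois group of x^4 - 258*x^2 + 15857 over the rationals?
Gal(K/Q) = V_4 (Klein four-group, Z/2Z × Z/2Z)

f factors as (x^2 - 157)(x^2 - 101), so the splitting field is K = Q(sqrt(157), sqrt(101)). The elements 157, 101, 15857 are all non-squares in Q, so sqrt(157) and sqrt(101) generate independent quadratic extensions. Thus [K:Q] = 4 and Gal(K/Q) is generated by the two order-2 automorphisms sqrt(157) ↦ -sqrt(157) and sqrt(101) ↦ -sqrt(101), giving V_4.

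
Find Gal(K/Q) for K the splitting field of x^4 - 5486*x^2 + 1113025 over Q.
Gal(K/Q) = Z/2Z (cyclic of order 2)

f factors as (x^2 - 211)(x^2 - 5275), so the splitting field is K = Q(sqrt(211), sqrt(5275)). The squarefree part of 211 is 211 and the squarefree part of 5275 is also 211, so sqrt(211) and sqrt(5275) are both rational multiples of sqrt(211). Hence Q(sqrt(211)) = Q(sqrt(5275)) = Q(sqrt(211)), and the splitting field collapses to a single degree-2 extension with Galois group Z/2Z.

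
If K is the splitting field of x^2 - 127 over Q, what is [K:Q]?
[K:Q] = 2

The polynomial x^2 - 127 is irreducible over Q since 127 is not a perfect square. Its splitting field is Q(sqrt(127)), which has degree 2 over Q.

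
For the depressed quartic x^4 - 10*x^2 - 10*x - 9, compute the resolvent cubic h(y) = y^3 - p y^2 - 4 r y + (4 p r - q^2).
h(y) = y^3 + 10*y^2 + 36*y + 260

Identify coefficients: p = -10, q = -10, r = -9.
Plug into h(y) = y^3 - p y^2 - 4 r y + (4 p r - q^2):
  h(y) = y^3 - (-10) y^2 - 4*(-9) y + (4*(-10)*(-9) - (-10)^2)
       = y^3 + (10) y^2 + (36) y + (260).
Simplifying: h(y) = y^3 + 10*y^2 + 36*y + 260.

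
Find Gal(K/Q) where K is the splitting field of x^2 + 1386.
Gal(K/Q) = Z/2Z (cyclic of order 2)

x^2 + 1386 is irreducible over Q since -1386 is not a rational square. The splitting field Q(sqrt(-1386)) has degree 2 over Q, and its unique nontrivial automorphism is sqrt(-1386) ↦ -sqrt(-1386). Hence Gal(Q(sqrt(-1386))/Q) = Z/2Z.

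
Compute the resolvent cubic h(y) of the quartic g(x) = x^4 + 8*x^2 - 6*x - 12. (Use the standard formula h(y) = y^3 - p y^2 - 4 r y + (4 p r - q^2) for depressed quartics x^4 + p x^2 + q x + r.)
h(y) = y^3 - 8*y^2 + 48*y - 420

Identify coefficients: p = 8, q = -6, r = -12.
Plug into h(y) = y^3 - p y^2 - 4 r y + (4 p r - q^2):
  h(y) = y^3 - (8) y^2 - 4*(-12) y + (4*(8)*(-12) - (-6)^2)
       = y^3 + (-8) y^2 + (48) y + (-420).
Simplifying: h(y) = y^3 - 8*y^2 + 48*y - 420.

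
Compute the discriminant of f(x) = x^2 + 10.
Δ = -40

For a quadratic a x^2 + b x + c the discriminant is Δ = b^2 - 4ac = (0)^2 - 4*(1)*(10) = 0 - (40) = -40.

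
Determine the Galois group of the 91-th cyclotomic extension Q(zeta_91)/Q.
|Gal(Q(zeta_91)/Q)| = phi(91) = 72; group ≅ (Z/91Z)^* ≅ Z/6Z × Z/12Z

The n-th cyclotomic polynomial Φ_91(x) is the minimal polynomial of zeta_91 over Q and has degree phi(91) = 72. So Q(zeta_91) is a degree-72 Galois extension with Galois group (Z/91Z)^*. By CRT, (Z/91Z)^* ≅ (Z/7Z)^* × (Z/13Z)^*. Each prime-power unit group is (Z/7Z)^* ≅ Z/6Z; (Z/13Z)^* ≅ Z/12Z. Hence Gal(Q(zeta_91)/Q) ≅ Z/6Z × Z/12Z.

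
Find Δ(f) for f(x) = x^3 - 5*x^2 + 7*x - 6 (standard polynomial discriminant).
Δ = -339

For x^3 + a x^2 + b x + c the discriminant is Δ = 18 a b c - 4 a^3 c + a^2 b^2 - 4 b^3 - 27 c^2.
Plug a = -5, b = 7, c = -6:
  18*(-5)*(7)*(-6) - 4*(-5)^3*(-6) + (-5)^2*(7)^2 - 4*(7)^3 - 27*(-6)^2
  = 3780 + (-3000) + 1225 + (-1372) + (-972)
  = -339.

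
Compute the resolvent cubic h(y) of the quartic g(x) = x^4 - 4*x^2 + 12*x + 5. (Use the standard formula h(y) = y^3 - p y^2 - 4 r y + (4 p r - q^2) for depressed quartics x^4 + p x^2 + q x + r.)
h(y) = y^3 + 4*y^2 - 20*y - 224

Identify coefficients: p = -4, q = 12, r = 5.
Plug into h(y) = y^3 - p y^2 - 4 r y + (4 p r - q^2):
  h(y) = y^3 - (-4) y^2 - 4*(5) y + (4*(-4)*(5) - (12)^2)
       = y^3 + (4) y^2 + (-20) y + (-224).
Simplifying: h(y) = y^3 + 4*y^2 - 20*y - 224.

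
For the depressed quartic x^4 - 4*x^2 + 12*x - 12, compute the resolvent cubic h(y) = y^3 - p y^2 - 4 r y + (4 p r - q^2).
h(y) = y^3 + 4*y^2 + 48*y + 48

Identify coefficients: p = -4, q = 12, r = -12.
Plug into h(y) = y^3 - p y^2 - 4 r y + (4 p r - q^2):
  h(y) = y^3 - (-4) y^2 - 4*(-12) y + (4*(-4)*(-12) - (12)^2)
       = y^3 + (4) y^2 + (48) y + (48).
Simplifying: h(y) = y^3 + 4*y^2 + 48*y + 48.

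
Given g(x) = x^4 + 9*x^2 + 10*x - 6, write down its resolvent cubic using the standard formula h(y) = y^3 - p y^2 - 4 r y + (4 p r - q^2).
h(y) = y^3 - 9*y^2 + 24*y - 316

Identify coefficients: p = 9, q = 10, r = -6.
Plug into h(y) = y^3 - p y^2 - 4 r y + (4 p r - q^2):
  h(y) = y^3 - (9) y^2 - 4*(-6) y + (4*(9)*(-6) - (10)^2)
       = y^3 + (-9) y^2 + (24) y + (-316).
Simplifying: h(y) = y^3 - 9*y^2 + 24*y - 316.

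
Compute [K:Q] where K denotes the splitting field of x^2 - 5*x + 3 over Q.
[K:Q] = 2

The discriminant of x^2 + (-5)*x + (3) is b^2 - 4c = 25 - (12) = 13. Since 13 is not a perfect square in Q, the polynomial is irreducible over Q. Its two roots generate a degree-2 extension, so [K:Q] = 2.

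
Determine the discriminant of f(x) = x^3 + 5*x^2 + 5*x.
Δ = 125

For x^3 + a x^2 + b x + c the discriminant is Δ = 18 a b c - 4 a^3 c + a^2 b^2 - 4 b^3 - 27 c^2.
Plug a = 5, b = 5, c = 0:
  18*(5)*(5)*(0) - 4*(5)^3*(0) + (5)^2*(5)^2 - 4*(5)^3 - 27*(0)^2
  = 0 + (0) + 625 + (-500) + (0)
  = 125.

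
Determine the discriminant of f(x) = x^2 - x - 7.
Δ = 29

For a quadratic a x^2 + b x + c the discriminant is Δ = b^2 - 4ac = (-1)^2 - 4*(1)*(-7) = 1 - (-28) = 29.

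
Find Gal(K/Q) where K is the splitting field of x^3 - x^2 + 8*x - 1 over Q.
Gal(K/Q) = S_3 (symmetric group of order 6)

Compute the discriminant of x^3 + (-1)*x^2 + (8)*x + (-1): Δ = -1871. Since Δ is not a rational square, the Galois group is not contained in A_3; it must be the full S_3 (irreducibility of the cubic rules out anything smaller).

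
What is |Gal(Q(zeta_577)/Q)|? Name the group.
|Gal(Q(zeta_577)/Q)| = phi(577) = 576; group ≅ (Z/577Z)^* ≅ Z/576Z

The n-th cyclotomic polynomial Φ_577(x) is the minimal polynomial of zeta_577 over Q and has degree phi(577) = 576. So Q(zeta_577) is a degree-576 Galois extension with Galois group (Z/577Z)^*. (Z/577Z)^* is cyclic since 577 is an odd prime power (or 4). Hence Gal(Q(zeta_577)/Q) ≅ Z/576Z.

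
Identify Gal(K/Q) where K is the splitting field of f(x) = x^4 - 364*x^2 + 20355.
Gal(K/Q) = V_4 (Klein four-group, Z/2Z × Z/2Z)

f factors as (x^2 - 69)(x^2 - 295), so the splitting field is K = Q(sqrt(69), sqrt(295)). The elements 69, 295, 20355 are all non-squares in Q, so sqrt(69) and sqrt(295) generate independent quadratic extensions. Thus [K:Q] = 4 and Gal(K/Q) is generated by the two order-2 automorphisms sqrt(69) ↦ -sqrt(69) and sqrt(295) ↦ -sqrt(295), giving V_4.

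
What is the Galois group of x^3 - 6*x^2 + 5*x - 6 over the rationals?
Gal(K/Q) = S_3 (symmetric group of order 6)

Compute the discriminant of x^3 + (-6)*x^2 + (5)*x + (-6): Δ = -2516. Since Δ is not a rational square, the Galois group is not contained in A_3; it must be the full S_3 (irreducibility of the cubic rules out anything smaller).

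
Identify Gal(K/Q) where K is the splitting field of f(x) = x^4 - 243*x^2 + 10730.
Gal(K/Q) = V_4 (Klein four-group, Z/2Z × Z/2Z)

f factors as (x^2 - 58)(x^2 - 185), so the splitting field is K = Q(sqrt(58), sqrt(185)). The elements 58, 185, 10730 are all non-squares in Q, so sqrt(58) and sqrt(185) generate independent quadratic extensions. Thus [K:Q] = 4 and Gal(K/Q) is generated by the two order-2 automorphisms sqrt(58) ↦ -sqrt(58) and sqrt(185) ↦ -sqrt(185), giving V_4.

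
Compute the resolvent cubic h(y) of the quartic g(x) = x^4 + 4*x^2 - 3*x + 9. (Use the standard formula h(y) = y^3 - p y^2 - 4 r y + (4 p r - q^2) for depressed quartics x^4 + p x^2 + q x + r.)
h(y) = y^3 - 4*y^2 - 36*y + 135

Identify coefficients: p = 4, q = -3, r = 9.
Plug into h(y) = y^3 - p y^2 - 4 r y + (4 p r - q^2):
  h(y) = y^3 - (4) y^2 - 4*(9) y + (4*(4)*(9) - (-3)^2)
       = y^3 + (-4) y^2 + (-36) y + (135).
Simplifying: h(y) = y^3 - 4*y^2 - 36*y + 135.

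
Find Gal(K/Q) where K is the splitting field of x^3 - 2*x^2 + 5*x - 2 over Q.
Gal(K/Q) = S_3 (symmetric group of order 6)

Compute the discriminant of x^3 + (-2)*x^2 + (5)*x + (-2): Δ = -212. Since Δ is not a rational square, the Galois group is not contained in A_3; it must be the full S_3 (irreducibility of the cubic rules out anything smaller).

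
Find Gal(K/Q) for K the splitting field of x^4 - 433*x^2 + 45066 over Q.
Gal(K/Q) = V_4 (Klein four-group, Z/2Z × Z/2Z)

f factors as (x^2 - 259)(x^2 - 174), so the splitting field is K = Q(sqrt(259), sqrt(174)). The elements 259, 174, 45066 are all non-squares in Q, so sqrt(259) and sqrt(174) generate independent quadratic extensions. Thus [K:Q] = 4 and Gal(K/Q) is generated by the two order-2 automorphisms sqrt(259) ↦ -sqrt(259) and sqrt(174) ↦ -sqrt(174), giving V_4.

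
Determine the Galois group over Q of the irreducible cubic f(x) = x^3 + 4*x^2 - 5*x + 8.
Gal(K/Q) = S_3 (symmetric group of order 6)

Compute the discriminant of x^3 + (4)*x^2 + (-5)*x + (8): Δ = -5756. Since Δ is not a rational square, the Galois group is not contained in A_3; it must be the full S_3 (irreducibility of the cubic rules out anything smaller).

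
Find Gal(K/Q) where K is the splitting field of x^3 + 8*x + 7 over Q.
Gal(K/Q) = S_3 (symmetric group of order 6)

Compute the discriminant of x^3 + (0)*x^2 + (8)*x + (7): Δ = -3371. Since Δ is not a rational square, the Galois group is not contained in A_3; it must be the full S_3 (irreducibility of the cubic rules out anything smaller).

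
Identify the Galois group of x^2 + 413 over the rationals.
Gal(K/Q) = Z/2Z (cyclic of order 2)

x^2 + 413 is irreducible over Q since -413 is not a rational square. The splitting field Q(sqrt(-413)) has degree 2 over Q, and its unique nontrivial automorphism is sqrt(-413) ↦ -sqrt(-413). Hence Gal(Q(sqrt(-413))/Q) = Z/2Z.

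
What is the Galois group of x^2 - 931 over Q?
Gal(K/Q) = Z/2Z (cyclic of order 2)

x^2 - 931 is irreducible over Q since 931 is not a rational square. The splitting field Q(sqrt(931)) has degree 2 over Q, and its unique nontrivial automorphism is sqrt(931) ↦ -sqrt(931). Hence Gal(Q(sqrt(931))/Q) = Z/2Z.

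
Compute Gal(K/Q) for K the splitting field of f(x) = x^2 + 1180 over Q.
Gal(K/Q) = Z/2Z (cyclic of order 2)

x^2 + 1180 is irreducible over Q since -1180 is not a rational square. The splitting field Q(sqrt(-1180)) has degree 2 over Q, and its unique nontrivial automorphism is sqrt(-1180) ↦ -sqrt(-1180). Hence Gal(Q(sqrt(-1180))/Q) = Z/2Z.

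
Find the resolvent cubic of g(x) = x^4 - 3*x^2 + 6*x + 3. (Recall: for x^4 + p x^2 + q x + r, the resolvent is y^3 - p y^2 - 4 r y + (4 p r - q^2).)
h(y) = y^3 + 3*y^2 - 12*y - 72

Identify coefficients: p = -3, q = 6, r = 3.
Plug into h(y) = y^3 - p y^2 - 4 r y + (4 p r - q^2):
  h(y) = y^3 - (-3) y^2 - 4*(3) y + (4*(-3)*(3) - (6)^2)
       = y^3 + (3) y^2 + (-12) y + (-72).
Simplifying: h(y) = y^3 + 3*y^2 - 12*y - 72.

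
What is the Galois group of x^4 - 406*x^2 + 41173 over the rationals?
Gal(K/Q) = V_4 (Klein four-group, Z/2Z × Z/2Z)

f factors as (x^2 - 197)(x^2 - 209), so the splitting field is K = Q(sqrt(197), sqrt(209)). The elements 197, 209, 41173 are all non-squares in Q, so sqrt(197) and sqrt(209) generate independent quadratic extensions. Thus [K:Q] = 4 and Gal(K/Q) is generated by the two order-2 automorphisms sqrt(197) ↦ -sqrt(197) and sqrt(209) ↦ -sqrt(209), giving V_4.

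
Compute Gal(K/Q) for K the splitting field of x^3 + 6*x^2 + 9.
Gal(K/Q) = S_3 (symmetric group of order 6)

Compute the discriminant of x^3 + (6)*x^2 + (0)*x + (9): Δ = -9963. Since Δ is not a rational square, the Galois group is not contained in A_3; it must be the full S_3 (irreducibility of the cubic rules out anything smaller).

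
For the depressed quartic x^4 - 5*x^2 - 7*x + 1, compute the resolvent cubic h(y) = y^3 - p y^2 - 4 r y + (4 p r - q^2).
h(y) = y^3 + 5*y^2 - 4*y - 69

Identify coefficients: p = -5, q = -7, r = 1.
Plug into h(y) = y^3 - p y^2 - 4 r y + (4 p r - q^2):
  h(y) = y^3 - (-5) y^2 - 4*(1) y + (4*(-5)*(1) - (-7)^2)
       = y^3 + (5) y^2 + (-4) y + (-69).
Simplifying: h(y) = y^3 + 5*y^2 - 4*y - 69.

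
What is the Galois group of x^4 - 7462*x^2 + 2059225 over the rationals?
Gal(K/Q) = Z/2Z (cyclic of order 2)

f factors as (x^2 - 7175)(x^2 - 287), so the splitting field is K = Q(sqrt(7175), sqrt(287)). The squarefree part of 7175 is 287 and the squarefree part of 287 is also 287, so sqrt(7175) and sqrt(287) are both rational multiples of sqrt(287). Hence Q(sqrt(7175)) = Q(sqrt(287)) = Q(sqrt(287)), and the splitting field collapses to a single degree-2 extension with Galois group Z/2Z.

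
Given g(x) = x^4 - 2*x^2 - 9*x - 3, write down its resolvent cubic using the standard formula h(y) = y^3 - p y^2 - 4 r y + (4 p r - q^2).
h(y) = y^3 + 2*y^2 + 12*y - 57

Identify coefficients: p = -2, q = -9, r = -3.
Plug into h(y) = y^3 - p y^2 - 4 r y + (4 p r - q^2):
  h(y) = y^3 - (-2) y^2 - 4*(-3) y + (4*(-2)*(-3) - (-9)^2)
       = y^3 + (2) y^2 + (12) y + (-57).
Simplifying: h(y) = y^3 + 2*y^2 + 12*y - 57.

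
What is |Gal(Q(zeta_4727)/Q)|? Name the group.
|Gal(Q(zeta_4727)/Q)| = phi(4727) = 4536; group ≅ (Z/4727Z)^* ≅ Z/28Z × Z/162Z

The n-th cyclotomic polynomial Φ_4727(x) is the minimal polynomial of zeta_4727 over Q and has degree phi(4727) = 4536. So Q(zeta_4727) is a degree-4536 Galois extension with Galois group (Z/4727Z)^*. By CRT, (Z/4727Z)^* ≅ (Z/29Z)^* × (Z/163Z)^*. Each prime-power unit group is (Z/29Z)^* ≅ Z/28Z; (Z/163Z)^* ≅ Z/162Z. Hence Gal(Q(zeta_4727)/Q) ≅ Z/28Z × Z/162Z.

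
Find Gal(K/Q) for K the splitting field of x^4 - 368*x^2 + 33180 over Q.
Gal(K/Q) = V_4 (Klein four-group, Z/2Z × Z/2Z)

f factors as (x^2 - 158)(x^2 - 210), so the splitting field is K = Q(sqrt(158), sqrt(210)). The elements 158, 210, 33180 are all non-squares in Q, so sqrt(158) and sqrt(210) generate independent quadratic extensions. Thus [K:Q] = 4 and Gal(K/Q) is generated by the two order-2 automorphisms sqrt(158) ↦ -sqrt(158) and sqrt(210) ↦ -sqrt(210), giving V_4.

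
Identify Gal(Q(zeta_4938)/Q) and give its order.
|Gal(Q(zeta_4938)/Q)| = phi(4938) = 1644; group ≅ (Z/4938Z)^* ≅ Z/2Z × Z/822Z

The n-th cyclotomic polynomial Φ_4938(x) is the minimal polynomial of zeta_4938 over Q and has degree phi(4938) = 1644. So Q(zeta_4938) is a degree-1644 Galois extension with Galois group (Z/4938Z)^*. By CRT, (Z/4938Z)^* ≅ (Z/2Z)^* × (Z/3Z)^* × (Z/823Z)^*. Each prime-power unit group is (Z/2Z)^* ≅ trivial group (order 1); (Z/3Z)^* ≅ Z/2Z; (Z/823Z)^* ≅ Z/822Z. Hence Gal(Q(zeta_4938)/Q) ≅ Z/2Z × Z/822Z.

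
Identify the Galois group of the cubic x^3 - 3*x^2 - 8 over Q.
Gal(K/Q) = S_3 (symmetric group of order 6)

Compute the discriminant of x^3 + (-3)*x^2 + (0)*x + (-8): Δ = -2592. Since Δ is not a rational square, the Galois group is not contained in A_3; it must be the full S_3 (irreducibility of the cubic rules out anything smaller).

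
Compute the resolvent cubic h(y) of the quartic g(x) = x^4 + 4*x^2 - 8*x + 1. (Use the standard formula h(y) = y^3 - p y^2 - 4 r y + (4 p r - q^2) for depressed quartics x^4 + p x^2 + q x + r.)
h(y) = y^3 - 4*y^2 - 4*y - 48

Identify coefficients: p = 4, q = -8, r = 1.
Plug into h(y) = y^3 - p y^2 - 4 r y + (4 p r - q^2):
  h(y) = y^3 - (4) y^2 - 4*(1) y + (4*(4)*(1) - (-8)^2)
       = y^3 + (-4) y^2 + (-4) y + (-48).
Simplifying: h(y) = y^3 - 4*y^2 - 4*y - 48.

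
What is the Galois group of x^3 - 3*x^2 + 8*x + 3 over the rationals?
Gal(K/Q) = S_3 (symmetric group of order 6)

Compute the discriminant of x^3 + (-3)*x^2 + (8)*x + (3): Δ = -2687. Since Δ is not a rational square, the Galois group is not contained in A_3; it must be the full S_3 (irreducibility of the cubic rules out anything smaller).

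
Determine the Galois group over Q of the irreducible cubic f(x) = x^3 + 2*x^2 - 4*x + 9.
Gal(K/Q) = S_3 (symmetric group of order 6)

Compute the discriminant of x^3 + (2)*x^2 + (-4)*x + (9): Δ = -3451. Since Δ is not a rational square, the Galois group is not contained in A_3; it must be the full S_3 (irreducibility of the cubic rules out anything smaller).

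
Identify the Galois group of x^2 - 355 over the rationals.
Gal(K/Q) = Z/2Z (cyclic of order 2)

x^2 - 355 is irreducible over Q since 355 is not a rational square. The splitting field Q(sqrt(355)) has degree 2 over Q, and its unique nontrivial automorphism is sqrt(355) ↦ -sqrt(355). Hence Gal(Q(sqrt(355))/Q) = Z/2Z.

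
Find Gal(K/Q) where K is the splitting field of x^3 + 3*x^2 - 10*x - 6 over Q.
Gal(K/Q) = S_3 (symmetric group of order 6)

Compute the discriminant of x^3 + (3)*x^2 + (-10)*x + (-6): Δ = 7816. Since Δ is not a rational square, the Galois group is not contained in A_3; it must be the full S_3 (irreducibility of the cubic rules out anything smaller).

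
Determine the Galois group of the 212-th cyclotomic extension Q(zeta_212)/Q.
|Gal(Q(zeta_212)/Q)| = phi(212) = 104; group ≅ (Z/212Z)^* ≅ Z/2Z × Z/52Z

The n-th cyclotomic polynomial Φ_212(x) is the minimal polynomial of zeta_212 over Q and has degree phi(212) = 104. So Q(zeta_212) is a degree-104 Galois extension with Galois group (Z/212Z)^*. By CRT, (Z/212Z)^* ≅ (Z/4Z)^* × (Z/53Z)^*. Each prime-power unit group is (Z/4Z)^* ≅ Z/2Z; (Z/53Z)^* ≅ Z/52Z. Hence Gal(Q(zeta_212)/Q) ≅ Z/2Z × Z/52Z.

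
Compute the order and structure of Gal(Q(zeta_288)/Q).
|Gal(Q(zeta_288)/Q)| = phi(288) = 96; group ≅ (Z/288Z)^* ≅ Z/2Z × Z/6Z × Z/8Z

The n-th cyclotomic polynomial Φ_288(x) is the minimal polynomial of zeta_288 over Q and has degree phi(288) = 96. So Q(zeta_288) is a degree-96 Galois extension with Galois group (Z/288Z)^*. By CRT, (Z/288Z)^* ≅ (Z/32Z)^* × (Z/9Z)^*. Each prime-power unit group is (Z/32Z)^* ≅ Z/2Z × Z/8Z; (Z/9Z)^* ≅ Z/6Z. Hence Gal(Q(zeta_288)/Q) ≅ Z/2Z × Z/6Z × Z/8Z.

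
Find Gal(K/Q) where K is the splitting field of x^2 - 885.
Gal(K/Q) = Z/2Z (cyclic of order 2)

x^2 - 885 is irreducible over Q since 885 is not a rational square. The splitting field Q(sqrt(885)) has degree 2 over Q, and its unique nontrivial automorphism is sqrt(885) ↦ -sqrt(885). Hence Gal(Q(sqrt(885))/Q) = Z/2Z.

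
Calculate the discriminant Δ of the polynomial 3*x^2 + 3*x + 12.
Δ = -135

For a quadratic a x^2 + b x + c the discriminant is Δ = b^2 - 4ac = (3)^2 - 4*(3)*(12) = 9 - (144) = -135.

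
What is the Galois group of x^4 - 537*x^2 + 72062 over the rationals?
Gal(K/Q) = V_4 (Klein four-group, Z/2Z × Z/2Z)

f factors as (x^2 - 263)(x^2 - 274), so the splitting field is K = Q(sqrt(263), sqrt(274)). The elements 263, 274, 72062 are all non-squares in Q, so sqrt(263) and sqrt(274) generate independent quadratic extensions. Thus [K:Q] = 4 and Gal(K/Q) is generated by the two order-2 automorphisms sqrt(263) ↦ -sqrt(263) and sqrt(274) ↦ -sqrt(274), giving V_4.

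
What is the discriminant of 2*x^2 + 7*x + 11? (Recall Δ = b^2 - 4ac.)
Δ = -39

For a quadratic a x^2 + b x + c the discriminant is Δ = b^2 - 4ac = (7)^2 - 4*(2)*(11) = 49 - (88) = -39.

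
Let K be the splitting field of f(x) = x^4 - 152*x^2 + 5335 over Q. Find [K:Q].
[K:Q] = 4

f factors as (x^2 - 55)(x^2 - 97); the splitting field is K = Q(sqrt(55), sqrt(97)). Since 55, 97, and 5335 are all non-squares in Q, the three subfields Q(sqrt(55)), Q(sqrt(97)), Q(sqrt(5335)) are distinct degree-2 extensions, so [K:Q] = 4 (Klein four Galois group).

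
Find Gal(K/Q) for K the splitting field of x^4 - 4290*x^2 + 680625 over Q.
Gal(K/Q) = Z/2Z (cyclic of order 2)

f factors as (x^2 - 4125)(x^2 - 165), so the splitting field is K = Q(sqrt(4125), sqrt(165)). The squarefree part of 4125 is 165 and the squarefree part of 165 is also 165, so sqrt(4125) and sqrt(165) are both rational multiples of sqrt(165). Hence Q(sqrt(4125)) = Q(sqrt(165)) = Q(sqrt(165)), and the splitting field collapses to a single degree-2 extension with Galois group Z/2Z.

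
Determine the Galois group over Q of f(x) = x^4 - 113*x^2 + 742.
Gal(K/Q) = V_4 (Klein four-group, Z/2Z × Z/2Z)

f factors as (x^2 - 106)(x^2 - 7), so the splitting field is K = Q(sqrt(106), sqrt(7)). The elements 106, 7, 742 are all non-squares in Q, so sqrt(106) and sqrt(7) generate independent quadratic extensions. Thus [K:Q] = 4 and Gal(K/Q) is generated by the two order-2 automorphisms sqrt(106) ↦ -sqrt(106) and sqrt(7) ↦ -sqrt(7), giving V_4.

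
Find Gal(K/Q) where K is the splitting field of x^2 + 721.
Gal(K/Q) = Z/2Z (cyclic of order 2)

x^2 + 721 is irreducible over Q since -721 is not a rational square. The splitting field Q(sqrt(-721)) has degree 2 over Q, and its unique nontrivial automorphism is sqrt(-721) ↦ -sqrt(-721). Hence Gal(Q(sqrt(-721))/Q) = Z/2Z.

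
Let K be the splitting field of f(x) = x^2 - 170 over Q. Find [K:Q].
[K:Q] = 2

The polynomial x^2 - 170 is irreducible over Q since 170 is not a perfect square. Its splitting field is Q(sqrt(170)), which has degree 2 over Q.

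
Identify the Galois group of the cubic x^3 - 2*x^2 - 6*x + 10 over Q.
Gal(K/Q) = S_3 (symmetric group of order 6)

Compute the discriminant of x^3 + (-2)*x^2 + (-6)*x + (10): Δ = 788. Since Δ is not a rational square, the Galois group is not contained in A_3; it must be the full S_3 (irreducibility of the cubic rules out anything smaller).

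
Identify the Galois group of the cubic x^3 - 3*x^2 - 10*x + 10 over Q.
Gal(K/Q) = S_3 (symmetric group of order 6)

Compute the discriminant of x^3 + (-3)*x^2 + (-10)*x + (10): Δ = 8680. Since Δ is not a rational square, the Galois group is not contained in A_3; it must be the full S_3 (irreducibility of the cubic rules out anything smaller).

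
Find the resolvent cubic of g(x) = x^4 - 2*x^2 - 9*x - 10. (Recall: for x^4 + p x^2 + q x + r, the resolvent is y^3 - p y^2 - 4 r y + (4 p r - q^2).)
h(y) = y^3 + 2*y^2 + 40*y - 1

Identify coefficients: p = -2, q = -9, r = -10.
Plug into h(y) = y^3 - p y^2 - 4 r y + (4 p r - q^2):
  h(y) = y^3 - (-2) y^2 - 4*(-10) y + (4*(-2)*(-10) - (-9)^2)
       = y^3 + (2) y^2 + (40) y + (-1).
Simplifying: h(y) = y^3 + 2*y^2 + 40*y - 1.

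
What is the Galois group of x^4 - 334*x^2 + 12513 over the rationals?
Gal(K/Q) = V_4 (Klein four-group, Z/2Z × Z/2Z)

f factors as (x^2 - 43)(x^2 - 291), so the splitting field is K = Q(sqrt(43), sqrt(291)). The elements 43, 291, 12513 are all non-squares in Q, so sqrt(43) and sqrt(291) generate independent quadratic extensions. Thus [K:Q] = 4 and Gal(K/Q) is generated by the two order-2 automorphisms sqrt(43) ↦ -sqrt(43) and sqrt(291) ↦ -sqrt(291), giving V_4.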